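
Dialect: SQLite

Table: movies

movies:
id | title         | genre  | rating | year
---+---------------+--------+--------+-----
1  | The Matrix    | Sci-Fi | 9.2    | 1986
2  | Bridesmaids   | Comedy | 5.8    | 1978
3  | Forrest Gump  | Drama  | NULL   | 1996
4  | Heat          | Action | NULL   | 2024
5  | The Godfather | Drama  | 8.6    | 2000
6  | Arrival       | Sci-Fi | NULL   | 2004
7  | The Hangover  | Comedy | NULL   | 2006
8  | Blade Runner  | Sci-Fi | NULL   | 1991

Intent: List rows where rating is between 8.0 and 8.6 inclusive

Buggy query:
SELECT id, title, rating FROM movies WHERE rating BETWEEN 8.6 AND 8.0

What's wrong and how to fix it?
Bug: BETWEEN expects the lower bound first; with 8.6 AND 8.0 the range is empty

Fix: Write BETWEEN 8.0 AND 8.6

Corrected query:
SELECT id, title, rating FROM movies WHERE rating BETWEEN 8.0 AND 8.6

Result:
id | title         | rating
---+---------------+-------
5  | The Godfather | 8.6   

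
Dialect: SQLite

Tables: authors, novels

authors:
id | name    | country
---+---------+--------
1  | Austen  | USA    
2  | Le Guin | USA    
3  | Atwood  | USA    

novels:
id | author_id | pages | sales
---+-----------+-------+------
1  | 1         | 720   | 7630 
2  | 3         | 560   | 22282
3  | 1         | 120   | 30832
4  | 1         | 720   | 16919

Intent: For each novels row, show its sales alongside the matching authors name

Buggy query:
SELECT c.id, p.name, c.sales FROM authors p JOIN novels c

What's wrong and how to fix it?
Bug: Missing join condition: each novels row is matched to all authors rows instead of just its own

Fix: Add ON c.author_id = p.id to the JOIN

Corrected query:
SELECT c.id, p.name, c.sales FROM authors p JOIN novels c ON c.author_id = p.id

Result:
id | name   | sales
---+--------+------
1  | Austen | 7630 
2  | Atwood | 22282
3  | Austen | 30832
4  | Austen | 16919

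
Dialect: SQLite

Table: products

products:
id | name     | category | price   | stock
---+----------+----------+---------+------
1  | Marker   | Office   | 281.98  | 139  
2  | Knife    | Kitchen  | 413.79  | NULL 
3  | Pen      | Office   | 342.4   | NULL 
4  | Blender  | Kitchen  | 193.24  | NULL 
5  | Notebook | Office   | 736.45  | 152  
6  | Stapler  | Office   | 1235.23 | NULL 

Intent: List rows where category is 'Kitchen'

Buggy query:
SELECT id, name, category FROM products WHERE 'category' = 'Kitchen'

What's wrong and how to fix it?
Bug: 'category' in single quotes is a string literal, not the column; the comparison is literal-vs-literal and never true

Fix: Remove the quotes around the column name (or use double quotes for an identifier)

Corrected query:
SELECT id, name, category FROM products WHERE category = 'Kitchen'

Result:
id | name    | category
---+---------+---------
2  | Knife   | Kitchen 
4  | Blender | Kitchen 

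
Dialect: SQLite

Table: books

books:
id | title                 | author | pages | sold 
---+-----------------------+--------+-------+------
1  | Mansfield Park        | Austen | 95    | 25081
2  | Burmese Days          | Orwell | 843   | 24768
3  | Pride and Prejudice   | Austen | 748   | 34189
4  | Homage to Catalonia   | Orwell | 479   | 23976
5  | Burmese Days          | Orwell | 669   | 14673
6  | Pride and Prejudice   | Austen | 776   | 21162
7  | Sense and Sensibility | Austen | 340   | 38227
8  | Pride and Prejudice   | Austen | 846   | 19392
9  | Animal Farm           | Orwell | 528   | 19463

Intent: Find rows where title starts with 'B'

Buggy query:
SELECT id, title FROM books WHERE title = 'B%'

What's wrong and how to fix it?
Bug: Wildcards only work with LIKE; '=' treats '%' as a literal character

Fix: Use LIKE for wildcard pattern matching

Corrected query:
SELECT id, title FROM books WHERE title LIKE 'B%'

Result:
id | title       
---+-------------
2  | Burmese Days
5  | Burmese Days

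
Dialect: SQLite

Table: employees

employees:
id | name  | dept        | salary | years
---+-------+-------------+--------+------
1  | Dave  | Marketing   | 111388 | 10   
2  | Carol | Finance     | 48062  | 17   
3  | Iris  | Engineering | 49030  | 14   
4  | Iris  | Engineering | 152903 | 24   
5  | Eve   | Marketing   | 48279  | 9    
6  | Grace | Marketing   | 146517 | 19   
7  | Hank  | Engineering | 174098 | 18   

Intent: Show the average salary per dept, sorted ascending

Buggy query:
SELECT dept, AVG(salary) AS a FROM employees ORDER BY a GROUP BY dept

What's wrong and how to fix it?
Bug: GROUP BY must precede ORDER BY

Fix: Reorder: SELECT … FROM … GROUP BY … ORDER BY …

Corrected query:
SELECT dept, AVG(salary) AS a FROM employees GROUP BY dept ORDER BY a

Result:
dept        | a            
------------+--------------
Finance     | 48062        
Marketing   | 102061.333333
Engineering | 125343.666667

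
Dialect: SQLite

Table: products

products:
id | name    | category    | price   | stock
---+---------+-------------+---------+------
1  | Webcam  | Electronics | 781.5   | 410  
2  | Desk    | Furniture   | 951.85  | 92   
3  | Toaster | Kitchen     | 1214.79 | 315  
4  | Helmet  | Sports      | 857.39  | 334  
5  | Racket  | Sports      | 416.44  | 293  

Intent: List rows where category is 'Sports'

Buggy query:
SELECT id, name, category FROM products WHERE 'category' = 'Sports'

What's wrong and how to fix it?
Bug: 'category' in single quotes is a string literal, not the column; the comparison is literal-vs-literal and never true

Fix: Remove the quotes around the column name (or use double quotes for an identifier)

Corrected query:
SELECT id, name, category FROM products WHERE category = 'Sports'

Result:
id | name   | category
---+--------+---------
4  | Helmet | Sports  
5  | Racket | Sports  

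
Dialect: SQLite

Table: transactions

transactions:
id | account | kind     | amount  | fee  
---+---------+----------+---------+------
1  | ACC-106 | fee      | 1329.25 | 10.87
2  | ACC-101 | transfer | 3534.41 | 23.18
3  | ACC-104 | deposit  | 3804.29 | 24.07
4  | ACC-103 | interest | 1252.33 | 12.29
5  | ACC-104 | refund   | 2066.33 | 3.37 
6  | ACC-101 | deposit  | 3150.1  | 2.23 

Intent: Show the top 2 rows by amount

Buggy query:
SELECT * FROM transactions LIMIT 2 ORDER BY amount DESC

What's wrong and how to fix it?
Bug: LIMIT must come after ORDER BY

Fix: Sort with ORDER BY, then apply LIMIT

Corrected query:
SELECT * FROM transactions ORDER BY amount DESC LIMIT 2

Result:
id | account | kind     | amount  | fee  
---+---------+----------+---------+------
3  | ACC-104 | deposit  | 3804.29 | 24.07
2  | ACC-101 | transfer | 3534.41 | 23.18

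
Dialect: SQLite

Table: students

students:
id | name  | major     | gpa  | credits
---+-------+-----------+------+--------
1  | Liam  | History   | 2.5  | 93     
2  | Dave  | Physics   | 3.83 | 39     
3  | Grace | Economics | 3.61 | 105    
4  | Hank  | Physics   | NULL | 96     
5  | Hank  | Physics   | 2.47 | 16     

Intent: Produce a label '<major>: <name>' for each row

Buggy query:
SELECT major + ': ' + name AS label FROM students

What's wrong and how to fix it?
Bug: SQLite uses || for string concatenation; + coerces text to numbers (yielding 0)

Fix: Replace + with || to concatenate text

Corrected query:
SELECT major || ': ' || name AS label FROM students

Result:
label           
----------------
History: Liam   
Physics: Dave   
Economics: Grace
Physics: Hank   
Physics: Hank   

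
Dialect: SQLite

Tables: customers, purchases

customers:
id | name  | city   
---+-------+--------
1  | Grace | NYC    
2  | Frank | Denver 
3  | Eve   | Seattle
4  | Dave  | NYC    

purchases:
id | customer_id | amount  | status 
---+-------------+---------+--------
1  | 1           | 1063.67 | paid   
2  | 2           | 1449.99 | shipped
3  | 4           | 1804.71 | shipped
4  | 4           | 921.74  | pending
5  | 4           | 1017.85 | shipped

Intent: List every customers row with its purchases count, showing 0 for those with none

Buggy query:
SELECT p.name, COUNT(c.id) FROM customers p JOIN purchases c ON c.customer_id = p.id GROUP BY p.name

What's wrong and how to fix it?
Bug: An inner join excludes parents with zero children

Fix: Switch to LEFT JOIN to retain unmatched parent rows

Corrected query:
SELECT p.name, COUNT(c.id) FROM customers p LEFT JOIN purchases c ON c.customer_id = p.id GROUP BY p.name

Result:
name  | COUNT(c.id)
------+------------
Dave  | 3          
Eve   | 0          
Frank | 1          
Grace | 1          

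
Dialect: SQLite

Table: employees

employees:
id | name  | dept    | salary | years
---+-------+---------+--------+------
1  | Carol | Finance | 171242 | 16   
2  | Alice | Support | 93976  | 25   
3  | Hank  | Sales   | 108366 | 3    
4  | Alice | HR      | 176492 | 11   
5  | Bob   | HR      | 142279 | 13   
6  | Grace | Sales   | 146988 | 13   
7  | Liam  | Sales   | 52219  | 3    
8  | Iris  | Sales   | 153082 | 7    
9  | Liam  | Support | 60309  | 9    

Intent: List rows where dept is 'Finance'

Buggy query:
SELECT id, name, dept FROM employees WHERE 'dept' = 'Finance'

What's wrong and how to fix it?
Bug: Single quotes denote string literals in SQL; the column name is being compared as a constant string

Fix: Reference the column as dept without single quotes

Corrected query:
SELECT id, name, dept FROM employees WHERE dept = 'Finance'

Result:
id | name  | dept   
---+-------+--------
1  | Carol | Finance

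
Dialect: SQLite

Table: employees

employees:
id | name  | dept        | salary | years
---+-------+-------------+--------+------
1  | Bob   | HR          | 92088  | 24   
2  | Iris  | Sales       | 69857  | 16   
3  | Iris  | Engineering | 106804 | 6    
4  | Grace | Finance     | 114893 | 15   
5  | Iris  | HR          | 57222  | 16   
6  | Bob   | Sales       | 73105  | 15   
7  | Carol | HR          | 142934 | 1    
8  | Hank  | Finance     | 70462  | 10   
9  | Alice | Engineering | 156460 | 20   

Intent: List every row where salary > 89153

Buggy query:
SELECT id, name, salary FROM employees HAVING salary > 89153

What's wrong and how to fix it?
Bug: This is a non-aggregate query (no GROUP BY, no aggregates), so in SQLite the HAVING clause is invalid here; a row-level condition belongs in WHERE

Fix: Replace HAVING with WHERE since the condition applies to individual rows

Corrected query:
SELECT id, name, salary FROM employees WHERE salary > 89153

Result:
id | name  | salary
---+-------+-------
1  | Bob   | 92088 
3  | Iris  | 106804
4  | Grace | 114893
7  | Carol | 142934
9  | Alice | 156460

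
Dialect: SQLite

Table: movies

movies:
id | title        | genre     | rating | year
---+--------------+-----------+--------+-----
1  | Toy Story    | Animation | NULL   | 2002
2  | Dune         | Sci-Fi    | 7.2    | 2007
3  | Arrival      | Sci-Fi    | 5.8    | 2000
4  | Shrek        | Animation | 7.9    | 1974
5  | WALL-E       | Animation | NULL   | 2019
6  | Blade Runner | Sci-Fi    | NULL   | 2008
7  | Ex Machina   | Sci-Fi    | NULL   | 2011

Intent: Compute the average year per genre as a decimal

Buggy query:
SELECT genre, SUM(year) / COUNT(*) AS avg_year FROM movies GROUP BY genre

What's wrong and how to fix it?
Bug: Both operands are integers, so '/' performs integer division and truncates

Fix: Multiply by 1.0 (or CAST to REAL) to force floating-point division

Corrected query:
SELECT genre, SUM(year) * 1.0 / COUNT(*) AS avg_year FROM movies GROUP BY genre

Result:
genre     | avg_year   
----------+------------
Animation | 1998.333333
Sci-Fi    | 2006.5     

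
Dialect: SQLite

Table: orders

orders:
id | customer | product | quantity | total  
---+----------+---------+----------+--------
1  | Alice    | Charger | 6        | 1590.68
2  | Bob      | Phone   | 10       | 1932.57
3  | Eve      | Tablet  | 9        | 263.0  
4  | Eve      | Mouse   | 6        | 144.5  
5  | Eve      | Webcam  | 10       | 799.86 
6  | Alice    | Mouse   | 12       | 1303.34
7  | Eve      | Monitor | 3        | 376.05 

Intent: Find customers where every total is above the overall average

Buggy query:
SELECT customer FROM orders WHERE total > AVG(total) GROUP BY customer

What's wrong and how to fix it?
Bug: WHERE evaluates per row before aggregation, so AVG() is unavailable

Fix: Compute the overall average in a scalar subquery and compare each group's MIN against it in HAVING

Corrected query:
SELECT customer FROM orders GROUP BY customer HAVING MIN(total) > (SELECT AVG(total) FROM orders)

Result:
customer
--------
Alice   
Bob     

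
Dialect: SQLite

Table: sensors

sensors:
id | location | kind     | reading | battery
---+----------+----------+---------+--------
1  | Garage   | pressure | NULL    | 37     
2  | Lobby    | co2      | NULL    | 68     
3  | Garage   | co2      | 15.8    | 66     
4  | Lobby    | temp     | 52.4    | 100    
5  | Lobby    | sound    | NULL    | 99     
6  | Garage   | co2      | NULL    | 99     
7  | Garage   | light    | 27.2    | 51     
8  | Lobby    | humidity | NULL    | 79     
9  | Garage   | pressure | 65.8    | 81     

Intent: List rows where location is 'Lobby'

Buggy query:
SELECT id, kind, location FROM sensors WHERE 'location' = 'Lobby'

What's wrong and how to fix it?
Bug: 'location' in single quotes is a string literal, not the column; the comparison is literal-vs-literal and never true

Fix: Remove the quotes around the column name (or use double quotes for an identifier)

Corrected query:
SELECT id, kind, location FROM sensors WHERE location = 'Lobby'

Result:
id | kind     | location
---+----------+---------
2  | co2      | Lobby   
4  | temp     | Lobby   
5  | sound    | Lobby   
8  | humidity | Lobby   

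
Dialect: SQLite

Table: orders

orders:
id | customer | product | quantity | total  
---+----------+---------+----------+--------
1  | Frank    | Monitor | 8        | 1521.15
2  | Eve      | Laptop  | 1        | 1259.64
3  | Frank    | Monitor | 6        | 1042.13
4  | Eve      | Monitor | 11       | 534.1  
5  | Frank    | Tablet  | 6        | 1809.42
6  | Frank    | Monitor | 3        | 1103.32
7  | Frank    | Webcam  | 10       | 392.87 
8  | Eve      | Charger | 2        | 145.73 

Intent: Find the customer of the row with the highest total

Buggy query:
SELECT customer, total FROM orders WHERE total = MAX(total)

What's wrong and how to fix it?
Bug: MAX(total) is an aggregate and cannot be used directly in WHERE

Fix: Wrap MAX in a scalar subquery so WHERE compares against a single value

Corrected query:
SELECT customer, total FROM orders WHERE total = (SELECT MAX(total) FROM orders)

Result:
customer | total  
---------+--------
Frank    | 1809.42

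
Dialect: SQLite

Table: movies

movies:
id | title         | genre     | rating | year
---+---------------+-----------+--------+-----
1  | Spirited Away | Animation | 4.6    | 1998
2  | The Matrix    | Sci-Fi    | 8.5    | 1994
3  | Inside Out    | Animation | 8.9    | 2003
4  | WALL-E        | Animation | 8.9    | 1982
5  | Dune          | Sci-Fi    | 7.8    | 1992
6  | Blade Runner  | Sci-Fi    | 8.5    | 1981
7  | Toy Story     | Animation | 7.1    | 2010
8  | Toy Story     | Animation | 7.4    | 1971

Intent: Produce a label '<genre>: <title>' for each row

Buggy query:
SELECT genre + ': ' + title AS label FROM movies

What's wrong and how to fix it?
Bug: '+' is numeric addition; on text columns SQLite converts them to 0 instead of concatenating

Fix: Use the || operator for string concatenation

Corrected query:
SELECT genre || ': ' || title AS label FROM movies

Result:
label                   
------------------------
Animation: Spirited Away
Sci-Fi: The Matrix      
Animation: Inside Out   
Animation: WALL-E       
Sci-Fi: Dune            
Sci-Fi: Blade Runner    
Animation: Toy Story    
Animation: Toy Story    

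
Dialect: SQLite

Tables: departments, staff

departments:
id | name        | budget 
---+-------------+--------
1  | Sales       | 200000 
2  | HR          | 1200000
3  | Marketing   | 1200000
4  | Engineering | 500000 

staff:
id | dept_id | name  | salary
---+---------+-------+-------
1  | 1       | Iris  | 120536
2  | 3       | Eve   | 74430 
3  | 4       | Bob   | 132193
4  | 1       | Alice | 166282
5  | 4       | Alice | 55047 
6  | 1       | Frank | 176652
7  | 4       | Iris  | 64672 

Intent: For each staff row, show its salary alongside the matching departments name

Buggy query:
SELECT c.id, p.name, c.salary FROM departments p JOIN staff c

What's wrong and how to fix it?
Bug: JOIN with no ON clause produces a cartesian product; every staff row pairs with every departments row

Fix: Specify the join condition linking the foreign key to the parent id

Corrected query:
SELECT c.id, p.name, c.salary FROM departments p JOIN staff c ON c.dept_id = p.id

Result:
id | name        | salary
---+-------------+-------
1  | Sales       | 120536
2  | Marketing   | 74430 
3  | Engineering | 132193
4  | Sales       | 166282
5  | Engineering | 55047 
6  | Sales       | 176652
7  | Engineering | 64672 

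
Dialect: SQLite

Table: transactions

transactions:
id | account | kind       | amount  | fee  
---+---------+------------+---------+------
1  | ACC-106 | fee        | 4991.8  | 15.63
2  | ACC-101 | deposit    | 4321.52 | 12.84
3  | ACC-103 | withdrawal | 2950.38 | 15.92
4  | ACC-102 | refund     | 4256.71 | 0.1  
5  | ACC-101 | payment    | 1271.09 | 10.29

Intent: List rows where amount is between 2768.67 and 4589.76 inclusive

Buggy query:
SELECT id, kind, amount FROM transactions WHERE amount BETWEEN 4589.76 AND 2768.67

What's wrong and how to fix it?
Bug: BETWEEN expects the lower bound first; with 4589.76 AND 2768.67 the range is empty

Fix: Swap the bounds so the smaller value comes first

Corrected query:
SELECT id, kind, amount FROM transactions WHERE amount BETWEEN 2768.67 AND 4589.76

Result:
id | kind       | amount 
---+------------+--------
2  | deposit    | 4321.52
3  | withdrawal | 2950.38
4  | refund     | 4256.71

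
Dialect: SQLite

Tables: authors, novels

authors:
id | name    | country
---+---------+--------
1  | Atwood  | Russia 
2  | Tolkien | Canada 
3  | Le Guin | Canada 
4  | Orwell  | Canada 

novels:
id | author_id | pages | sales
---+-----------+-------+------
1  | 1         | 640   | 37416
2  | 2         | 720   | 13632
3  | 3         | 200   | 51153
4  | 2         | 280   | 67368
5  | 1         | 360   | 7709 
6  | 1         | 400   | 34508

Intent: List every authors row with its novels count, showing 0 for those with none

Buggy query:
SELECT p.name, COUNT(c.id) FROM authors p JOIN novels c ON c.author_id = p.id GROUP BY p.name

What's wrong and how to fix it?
Bug: An inner join excludes parents with zero children

Fix: Use LEFT JOIN so parents without children still appear (COUNT(c.id) gives 0)

Corrected query:
SELECT p.name, COUNT(c.id) FROM authors p LEFT JOIN novels c ON c.author_id = p.id GROUP BY p.name

Result:
name    | COUNT(c.id)
--------+------------
Atwood  | 3          
Le Guin | 1          
Orwell  | 0          
Tolkien | 2          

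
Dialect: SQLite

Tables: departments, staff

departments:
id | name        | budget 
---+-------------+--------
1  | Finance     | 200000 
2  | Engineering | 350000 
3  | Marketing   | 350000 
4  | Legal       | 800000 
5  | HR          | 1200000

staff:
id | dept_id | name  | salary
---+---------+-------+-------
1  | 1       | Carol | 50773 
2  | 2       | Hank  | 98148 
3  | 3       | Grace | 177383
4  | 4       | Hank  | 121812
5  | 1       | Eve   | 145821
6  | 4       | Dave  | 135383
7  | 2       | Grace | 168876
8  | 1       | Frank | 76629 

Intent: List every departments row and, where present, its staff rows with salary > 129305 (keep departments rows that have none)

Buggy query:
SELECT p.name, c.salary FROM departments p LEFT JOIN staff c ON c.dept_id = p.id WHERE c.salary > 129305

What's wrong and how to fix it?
Bug: Filtering c.salary in WHERE discards the NULL rows produced by LEFT JOIN, turning it into an inner join

Fix: Move the right-table condition into the ON clause so unmatched parents are kept

Corrected query:
SELECT p.name, c.salary FROM departments p LEFT JOIN staff c ON c.dept_id = p.id AND c.salary > 129305

Result:
name        | salary
------------+-------
Finance     | 145821
Engineering | 168876
Marketing   | 177383
Legal       | 135383
HR          | NULL  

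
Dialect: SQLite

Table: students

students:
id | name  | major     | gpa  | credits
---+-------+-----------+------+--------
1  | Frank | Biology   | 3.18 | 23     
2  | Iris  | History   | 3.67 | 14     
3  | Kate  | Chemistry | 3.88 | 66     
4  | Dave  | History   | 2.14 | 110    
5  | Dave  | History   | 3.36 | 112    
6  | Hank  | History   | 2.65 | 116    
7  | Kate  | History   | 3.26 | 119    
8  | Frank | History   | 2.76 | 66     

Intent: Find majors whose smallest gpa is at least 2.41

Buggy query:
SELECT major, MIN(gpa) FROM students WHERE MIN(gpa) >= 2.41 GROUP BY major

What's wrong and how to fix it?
Bug: Aggregates like MIN are computed per group after WHERE runs

Fix: Use HAVING for the per-group MIN condition

Corrected query:
SELECT major, MIN(gpa) FROM students GROUP BY major HAVING MIN(gpa) >= 2.41

Result:
major     | MIN(gpa)
----------+---------
Biology   | 3.18    
Chemistry | 3.88    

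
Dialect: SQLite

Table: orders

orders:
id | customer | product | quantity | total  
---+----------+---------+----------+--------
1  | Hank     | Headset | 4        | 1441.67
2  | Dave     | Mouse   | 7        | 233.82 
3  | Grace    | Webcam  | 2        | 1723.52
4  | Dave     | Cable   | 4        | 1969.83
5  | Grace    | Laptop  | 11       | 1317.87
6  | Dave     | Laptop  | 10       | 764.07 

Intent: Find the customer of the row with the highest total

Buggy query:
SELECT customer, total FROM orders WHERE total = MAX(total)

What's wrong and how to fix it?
Bug: MAX(total) is an aggregate and cannot be used directly in WHERE

Fix: Use a subquery: WHERE total = (SELECT MAX(total) FROM orders)

Corrected query:
SELECT customer, total FROM orders WHERE total = (SELECT MAX(total) FROM orders)

Result:
customer | total  
---------+--------
Dave     | 1969.83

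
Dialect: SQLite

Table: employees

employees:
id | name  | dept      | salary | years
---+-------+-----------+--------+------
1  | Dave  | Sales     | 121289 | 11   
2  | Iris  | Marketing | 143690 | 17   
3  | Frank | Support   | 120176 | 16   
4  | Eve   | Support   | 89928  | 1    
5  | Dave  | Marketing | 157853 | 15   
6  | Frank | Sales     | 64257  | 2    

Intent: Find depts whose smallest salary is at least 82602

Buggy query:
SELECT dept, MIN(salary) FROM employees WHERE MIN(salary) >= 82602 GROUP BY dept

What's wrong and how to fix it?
Bug: Aggregates like MIN are computed per group after WHERE runs

Fix: Use HAVING for the per-group MIN condition

Corrected query:
SELECT dept, MIN(salary) FROM employees GROUP BY dept HAVING MIN(salary) >= 82602

Result:
dept      | MIN(salary)
----------+------------
Marketing | 143690     
Support   | 89928      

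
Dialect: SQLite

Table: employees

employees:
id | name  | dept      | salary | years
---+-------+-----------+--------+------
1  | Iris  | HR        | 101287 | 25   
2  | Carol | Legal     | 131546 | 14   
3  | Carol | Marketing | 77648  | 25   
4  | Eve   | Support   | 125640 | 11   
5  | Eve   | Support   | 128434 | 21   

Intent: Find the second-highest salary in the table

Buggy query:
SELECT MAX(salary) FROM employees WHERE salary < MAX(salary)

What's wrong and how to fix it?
Bug: MAX(salary) on the right of the comparison is an aggregate-in-WHERE error

Fix: Compute the overall MAX in a subquery, then take MAX of rows below it

Corrected query:
SELECT MAX(salary) FROM employees WHERE salary < (SELECT MAX(salary) FROM employees)

Result:
MAX(salary)
-----------
128434     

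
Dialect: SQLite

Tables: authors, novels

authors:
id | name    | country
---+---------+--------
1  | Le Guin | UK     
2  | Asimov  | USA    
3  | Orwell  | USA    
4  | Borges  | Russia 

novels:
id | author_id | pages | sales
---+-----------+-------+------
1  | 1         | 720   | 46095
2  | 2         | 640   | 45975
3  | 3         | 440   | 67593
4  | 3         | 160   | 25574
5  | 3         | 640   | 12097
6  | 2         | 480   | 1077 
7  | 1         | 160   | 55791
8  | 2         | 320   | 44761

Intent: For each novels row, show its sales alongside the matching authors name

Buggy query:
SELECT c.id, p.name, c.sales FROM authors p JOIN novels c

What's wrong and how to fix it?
Bug: JOIN with no ON clause produces a cartesian product; every novels row pairs with every authors row

Fix: Add ON c.author_id = p.id to the JOIN

Corrected query:
SELECT c.id, p.name, c.sales FROM authors p JOIN novels c ON c.author_id = p.id

Result:
id | name    | sales
---+---------+------
1  | Le Guin | 46095
2  | Asimov  | 45975
3  | Orwell  | 67593
4  | Orwell  | 25574
5  | Orwell  | 12097
6  | Asimov  | 1077 
7  | Le Guin | 55791
8  | Asimov  | 44761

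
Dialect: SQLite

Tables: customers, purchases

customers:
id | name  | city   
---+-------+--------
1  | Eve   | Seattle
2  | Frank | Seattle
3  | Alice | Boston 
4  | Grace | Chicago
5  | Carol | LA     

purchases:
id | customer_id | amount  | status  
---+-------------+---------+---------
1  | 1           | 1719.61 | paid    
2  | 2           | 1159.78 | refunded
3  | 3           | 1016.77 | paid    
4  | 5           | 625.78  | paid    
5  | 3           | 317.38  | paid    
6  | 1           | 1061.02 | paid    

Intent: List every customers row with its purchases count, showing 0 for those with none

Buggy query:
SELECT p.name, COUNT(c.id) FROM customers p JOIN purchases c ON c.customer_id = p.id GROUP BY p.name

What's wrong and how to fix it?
Bug: An inner join excludes parents with zero children

Fix: Switch to LEFT JOIN to retain unmatched parent rows

Corrected query:
SELECT p.name, COUNT(c.id) FROM customers p LEFT JOIN purchases c ON c.customer_id = p.id GROUP BY p.name

Result:
name  | COUNT(c.id)
------+------------
Alice | 2          
Carol | 1          
Eve   | 2          
Frank | 1          
Grace | 0          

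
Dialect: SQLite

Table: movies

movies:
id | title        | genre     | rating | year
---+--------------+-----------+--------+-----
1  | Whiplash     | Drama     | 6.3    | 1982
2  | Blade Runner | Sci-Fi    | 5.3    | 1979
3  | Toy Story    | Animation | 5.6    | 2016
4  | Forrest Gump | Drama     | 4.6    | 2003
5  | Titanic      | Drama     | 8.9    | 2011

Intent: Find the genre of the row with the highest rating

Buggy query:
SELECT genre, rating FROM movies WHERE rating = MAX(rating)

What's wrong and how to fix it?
Bug: MAX(rating) is an aggregate and cannot be used directly in WHERE

Fix: Wrap MAX in a scalar subquery so WHERE compares against a single value

Corrected query:
SELECT genre, rating FROM movies WHERE rating = (SELECT MAX(rating) FROM movies)

Result:
genre | rating
------+-------
Drama | 8.9   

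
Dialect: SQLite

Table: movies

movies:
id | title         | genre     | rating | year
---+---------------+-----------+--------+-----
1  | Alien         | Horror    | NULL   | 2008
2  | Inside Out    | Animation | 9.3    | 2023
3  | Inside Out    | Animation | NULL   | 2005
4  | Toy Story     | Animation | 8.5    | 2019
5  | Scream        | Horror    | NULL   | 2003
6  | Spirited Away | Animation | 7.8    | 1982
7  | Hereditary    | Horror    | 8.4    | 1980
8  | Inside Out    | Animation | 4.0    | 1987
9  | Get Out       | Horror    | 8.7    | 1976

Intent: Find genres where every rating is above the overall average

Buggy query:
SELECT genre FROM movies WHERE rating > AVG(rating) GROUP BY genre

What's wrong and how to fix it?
Bug: AVG() is an aggregate; it can't sit directly in WHERE

Fix: Compute the overall average in a scalar subquery and compare each group's MIN against it in HAVING

Corrected query:
SELECT genre FROM movies GROUP BY genre HAVING MIN(rating) > (SELECT AVG(rating) FROM movies)

Result:
genre 
------
Horror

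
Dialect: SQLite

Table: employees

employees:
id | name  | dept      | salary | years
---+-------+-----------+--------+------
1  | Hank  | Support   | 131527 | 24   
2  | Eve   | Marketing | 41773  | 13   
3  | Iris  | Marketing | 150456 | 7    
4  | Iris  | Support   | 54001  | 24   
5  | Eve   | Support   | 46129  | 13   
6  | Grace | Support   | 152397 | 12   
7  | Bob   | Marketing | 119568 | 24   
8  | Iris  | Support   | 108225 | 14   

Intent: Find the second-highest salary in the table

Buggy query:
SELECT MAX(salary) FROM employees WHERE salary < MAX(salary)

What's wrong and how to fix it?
Bug: The inner MAX is an aggregate inside WHERE, which is not allowed

Fix: Put the inner MAX in a scalar subquery

Corrected query:
SELECT MAX(salary) FROM employees WHERE salary < (SELECT MAX(salary) FROM employees)

Result:
MAX(salary)
-----------
150456     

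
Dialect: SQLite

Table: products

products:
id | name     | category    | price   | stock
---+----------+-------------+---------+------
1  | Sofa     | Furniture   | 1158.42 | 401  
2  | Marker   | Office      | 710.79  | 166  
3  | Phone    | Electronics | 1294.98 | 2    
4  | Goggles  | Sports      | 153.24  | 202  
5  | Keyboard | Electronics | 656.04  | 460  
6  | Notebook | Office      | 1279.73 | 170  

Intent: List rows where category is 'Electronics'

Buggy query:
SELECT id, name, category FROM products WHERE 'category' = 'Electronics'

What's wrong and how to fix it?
Bug: 'category' in single quotes is a string literal, not the column; the comparison is literal-vs-literal and never true

Fix: Remove the quotes around the column name (or use double quotes for an identifier)

Corrected query:
SELECT id, name, category FROM products WHERE category = 'Electronics'

Result:
id | name     | category   
---+----------+------------
3  | Phone    | Electronics
5  | Keyboard | Electronics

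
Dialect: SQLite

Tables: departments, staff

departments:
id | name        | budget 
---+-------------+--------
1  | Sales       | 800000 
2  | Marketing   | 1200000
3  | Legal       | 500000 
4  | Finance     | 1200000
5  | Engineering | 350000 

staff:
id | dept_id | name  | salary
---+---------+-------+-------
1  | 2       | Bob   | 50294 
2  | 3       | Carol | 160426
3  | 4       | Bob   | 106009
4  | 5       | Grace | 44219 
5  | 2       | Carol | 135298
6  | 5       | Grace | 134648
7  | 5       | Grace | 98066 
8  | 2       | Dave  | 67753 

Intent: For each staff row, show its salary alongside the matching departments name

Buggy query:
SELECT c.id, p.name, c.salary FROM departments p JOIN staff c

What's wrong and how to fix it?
Bug: JOIN with no ON clause produces a cartesian product; every staff row pairs with every departments row

Fix: Specify the join condition linking the foreign key to the parent id

Corrected query:
SELECT c.id, p.name, c.salary FROM departments p JOIN staff c ON c.dept_id = p.id

Result:
id | name        | salary
---+-------------+-------
1  | Marketing   | 50294 
2  | Legal       | 160426
3  | Finance     | 106009
4  | Engineering | 44219 
5  | Marketing   | 135298
6  | Engineering | 134648
7  | Engineering | 98066 
8  | Marketing   | 67753 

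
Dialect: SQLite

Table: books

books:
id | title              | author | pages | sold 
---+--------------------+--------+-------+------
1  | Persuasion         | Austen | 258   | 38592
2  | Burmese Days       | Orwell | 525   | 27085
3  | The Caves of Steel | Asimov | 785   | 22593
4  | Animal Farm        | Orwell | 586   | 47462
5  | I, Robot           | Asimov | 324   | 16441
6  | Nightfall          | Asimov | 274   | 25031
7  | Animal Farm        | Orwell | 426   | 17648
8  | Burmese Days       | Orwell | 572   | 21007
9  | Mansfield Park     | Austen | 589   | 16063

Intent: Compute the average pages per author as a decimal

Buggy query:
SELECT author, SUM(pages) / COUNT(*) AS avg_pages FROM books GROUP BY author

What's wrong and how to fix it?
Bug: SUM(pages) and COUNT(*) are both integers; the division truncates the fractional part

Fix: Cast one side to REAL so the division keeps the fractional part

Corrected query:
SELECT author, SUM(pages) * 1.0 / COUNT(*) AS avg_pages FROM books GROUP BY author

Result:
author | avg_pages
-------+----------
Asimov | 461      
Austen | 423.5    
Orwell | 527.25   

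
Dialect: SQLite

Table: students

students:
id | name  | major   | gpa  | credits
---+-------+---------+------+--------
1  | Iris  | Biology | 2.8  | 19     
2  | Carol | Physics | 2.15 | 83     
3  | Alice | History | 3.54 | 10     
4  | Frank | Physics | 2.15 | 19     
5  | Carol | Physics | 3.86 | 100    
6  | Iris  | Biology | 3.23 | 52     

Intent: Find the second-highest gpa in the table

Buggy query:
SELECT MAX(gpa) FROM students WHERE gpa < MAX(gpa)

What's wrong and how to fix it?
Bug: MAX(gpa) on the right of the comparison is an aggregate-in-WHERE error

Fix: Put the inner MAX in a scalar subquery

Corrected query:
SELECT MAX(gpa) FROM students WHERE gpa < (SELECT MAX(gpa) FROM students)

Result:
MAX(gpa)
--------
3.54    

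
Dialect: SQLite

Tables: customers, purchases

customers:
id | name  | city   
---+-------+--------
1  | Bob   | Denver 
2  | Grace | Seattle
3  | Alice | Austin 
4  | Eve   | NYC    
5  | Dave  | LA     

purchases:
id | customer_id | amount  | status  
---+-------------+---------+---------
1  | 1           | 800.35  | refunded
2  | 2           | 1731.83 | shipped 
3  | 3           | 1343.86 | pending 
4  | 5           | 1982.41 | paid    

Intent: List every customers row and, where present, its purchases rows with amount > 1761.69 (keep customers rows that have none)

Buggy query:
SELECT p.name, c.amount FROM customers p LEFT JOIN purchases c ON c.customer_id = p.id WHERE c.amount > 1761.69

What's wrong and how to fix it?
Bug: Filtering c.amount in WHERE discards the NULL rows produced by LEFT JOIN, turning it into an inner join

Fix: Move the right-table condition into the ON clause so unmatched parents are kept

Corrected query:
SELECT p.name, c.amount FROM customers p LEFT JOIN purchases c ON c.customer_id = p.id AND c.amount > 1761.69

Result:
name  | amount 
------+--------
Bob   | NULL   
Grace | NULL   
Alice | NULL   
Eve   | NULL   
Dave  | 1982.41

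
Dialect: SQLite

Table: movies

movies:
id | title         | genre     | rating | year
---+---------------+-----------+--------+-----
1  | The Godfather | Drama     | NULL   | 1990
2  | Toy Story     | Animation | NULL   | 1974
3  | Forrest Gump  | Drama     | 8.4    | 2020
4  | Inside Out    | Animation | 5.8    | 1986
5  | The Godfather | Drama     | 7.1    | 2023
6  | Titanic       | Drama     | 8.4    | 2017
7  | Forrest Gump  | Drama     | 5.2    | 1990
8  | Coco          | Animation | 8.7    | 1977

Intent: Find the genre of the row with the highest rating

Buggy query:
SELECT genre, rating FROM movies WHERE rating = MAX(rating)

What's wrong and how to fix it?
Bug: MAX(rating) is an aggregate and cannot be used directly in WHERE

Fix: Wrap MAX in a scalar subquery so WHERE compares against a single value

Corrected query:
SELECT genre, rating FROM movies WHERE rating = (SELECT MAX(rating) FROM movies)

Result:
genre     | rating
----------+-------
Animation | 8.7   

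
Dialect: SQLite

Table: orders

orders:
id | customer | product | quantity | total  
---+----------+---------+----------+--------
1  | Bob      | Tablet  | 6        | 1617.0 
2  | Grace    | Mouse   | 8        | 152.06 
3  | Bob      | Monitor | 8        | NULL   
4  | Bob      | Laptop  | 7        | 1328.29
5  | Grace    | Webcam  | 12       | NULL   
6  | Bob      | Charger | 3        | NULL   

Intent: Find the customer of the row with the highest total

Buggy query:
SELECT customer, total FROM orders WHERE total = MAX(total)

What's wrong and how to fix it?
Bug: WHERE is evaluated per row; an aggregate over the whole table isn't defined there

Fix: Wrap MAX in a scalar subquery so WHERE compares against a single value

Corrected query:
SELECT customer, total FROM orders WHERE total = (SELECT MAX(total) FROM orders)

Result:
customer | total
---------+------
Bob      | 1617 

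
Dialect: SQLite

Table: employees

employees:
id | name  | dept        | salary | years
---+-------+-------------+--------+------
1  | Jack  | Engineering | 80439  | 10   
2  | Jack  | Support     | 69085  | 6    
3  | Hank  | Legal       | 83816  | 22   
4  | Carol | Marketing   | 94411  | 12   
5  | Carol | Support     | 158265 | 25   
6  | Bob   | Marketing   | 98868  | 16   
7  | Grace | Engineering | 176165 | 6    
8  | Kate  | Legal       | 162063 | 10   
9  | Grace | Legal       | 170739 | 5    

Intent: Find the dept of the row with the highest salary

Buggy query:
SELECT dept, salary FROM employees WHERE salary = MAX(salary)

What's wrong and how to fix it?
Bug: MAX(salary) is an aggregate and cannot be used directly in WHERE

Fix: Use a subquery: WHERE salary = (SELECT MAX(salary) FROM employees)

Corrected query:
SELECT dept, salary FROM employees WHERE salary = (SELECT MAX(salary) FROM employees)

Result:
dept        | salary
------------+-------
Engineering | 176165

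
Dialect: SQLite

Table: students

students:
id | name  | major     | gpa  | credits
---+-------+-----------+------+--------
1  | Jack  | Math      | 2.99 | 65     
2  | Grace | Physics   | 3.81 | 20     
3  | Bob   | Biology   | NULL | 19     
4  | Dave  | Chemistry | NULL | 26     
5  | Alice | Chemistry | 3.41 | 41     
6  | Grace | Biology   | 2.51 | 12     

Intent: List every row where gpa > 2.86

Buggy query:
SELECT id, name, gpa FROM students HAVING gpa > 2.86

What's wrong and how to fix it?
Bug: HAVING filters the output of aggregation, but this query has no GROUP BY and no aggregate functions, so SQLite rejects it (HAVING clause on a non-aggregate query); the condition here is per row

Fix: Replace HAVING with WHERE since the condition applies to individual rows

Corrected query:
SELECT id, name, gpa FROM students WHERE gpa > 2.86

Result:
id | name  | gpa 
---+-------+-----
1  | Jack  | 2.99
2  | Grace | 3.81
5  | Alice | 3.41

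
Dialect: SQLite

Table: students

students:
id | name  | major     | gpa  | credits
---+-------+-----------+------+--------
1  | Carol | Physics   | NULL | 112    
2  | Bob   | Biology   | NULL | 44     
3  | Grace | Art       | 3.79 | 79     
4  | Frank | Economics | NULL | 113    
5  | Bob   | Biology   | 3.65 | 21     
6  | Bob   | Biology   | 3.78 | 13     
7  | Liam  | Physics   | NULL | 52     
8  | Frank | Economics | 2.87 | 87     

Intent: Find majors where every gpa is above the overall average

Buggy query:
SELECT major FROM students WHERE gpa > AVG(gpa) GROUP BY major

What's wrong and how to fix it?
Bug: WHERE evaluates per row before aggregation, so AVG() is unavailable

Fix: Use a subquery for AVG and a HAVING MIN(...) filter so the condition holds for every row in the group

Corrected query:
SELECT major FROM students GROUP BY major HAVING MIN(gpa) > (SELECT AVG(gpa) FROM students)

Result:
major  
-------
Art    
Biology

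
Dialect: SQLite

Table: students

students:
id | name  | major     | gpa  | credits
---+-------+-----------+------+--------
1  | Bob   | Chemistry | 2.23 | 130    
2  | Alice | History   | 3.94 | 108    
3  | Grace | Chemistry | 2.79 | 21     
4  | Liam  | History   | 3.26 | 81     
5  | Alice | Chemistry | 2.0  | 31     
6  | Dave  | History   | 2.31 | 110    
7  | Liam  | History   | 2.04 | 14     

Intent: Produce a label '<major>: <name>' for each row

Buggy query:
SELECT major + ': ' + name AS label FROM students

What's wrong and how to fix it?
Bug: '+' is numeric addition; on text columns SQLite converts them to 0 instead of concatenating

Fix: Use the || operator for string concatenation

Corrected query:
SELECT major || ': ' || name AS label FROM students

Result:
label           
----------------
Chemistry: Bob  
History: Alice  
Chemistry: Grace
History: Liam   
Chemistry: Alice
History: Dave   
History: Liam   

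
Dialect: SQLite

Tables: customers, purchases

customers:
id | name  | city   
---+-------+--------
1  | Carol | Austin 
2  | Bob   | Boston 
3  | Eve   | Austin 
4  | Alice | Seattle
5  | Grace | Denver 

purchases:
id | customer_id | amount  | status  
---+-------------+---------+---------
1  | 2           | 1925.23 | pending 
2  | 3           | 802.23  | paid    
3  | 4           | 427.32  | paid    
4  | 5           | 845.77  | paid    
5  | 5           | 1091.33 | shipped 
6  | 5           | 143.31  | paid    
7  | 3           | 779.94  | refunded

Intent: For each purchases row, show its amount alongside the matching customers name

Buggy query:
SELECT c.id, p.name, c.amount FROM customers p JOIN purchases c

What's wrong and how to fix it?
Bug: JOIN with no ON clause produces a cartesian product; every purchases row pairs with every customers row

Fix: Add ON c.customer_id = p.id to the JOIN

Corrected query:
SELECT c.id, p.name, c.amount FROM customers p JOIN purchases c ON c.customer_id = p.id

Result:
id | name  | amount 
---+-------+--------
1  | Bob   | 1925.23
2  | Eve   | 802.23 
3  | Alice | 427.32 
4  | Grace | 845.77 
5  | Grace | 1091.33
6  | Grace | 143.31 
7  | Eve   | 779.94 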